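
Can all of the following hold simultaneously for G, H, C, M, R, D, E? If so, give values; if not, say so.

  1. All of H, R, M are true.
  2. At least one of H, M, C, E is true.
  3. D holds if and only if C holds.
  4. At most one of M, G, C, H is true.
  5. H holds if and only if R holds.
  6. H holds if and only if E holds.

Case M = True:
  (1) forces H = True.
  Constraint (4) is violated (M=T, H=T) — contradiction.
Case M = False:
  Constraint (1) is violated (M=F) — contradiction.
Both cases fail — unsatisfiable.

No satisfying assignment exists.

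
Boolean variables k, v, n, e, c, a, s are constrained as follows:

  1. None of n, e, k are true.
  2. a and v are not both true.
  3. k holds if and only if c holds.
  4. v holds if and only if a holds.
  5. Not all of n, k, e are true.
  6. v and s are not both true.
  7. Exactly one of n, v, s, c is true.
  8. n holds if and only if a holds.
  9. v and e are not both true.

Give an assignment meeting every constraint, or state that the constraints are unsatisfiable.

k = False, v = False, n = False, e = False, c = False, a = False, s = True

  (1) {n, e, k}: 0 true — none ✓
  (2) a=F, v=F — not both ✓
  (3) k=F, c=F — same ✓
  (4) v=F, a=F — same ✓
  (5) {n, k, e}: 0/3 true — not all ✓
  (6) v=F, s=T — not both ✓
  (7) {n, v, s, c}: 1 true — exactly one ✓
  (8) n=F, a=F — same ✓
  (9) v=F, e=F — not both ✓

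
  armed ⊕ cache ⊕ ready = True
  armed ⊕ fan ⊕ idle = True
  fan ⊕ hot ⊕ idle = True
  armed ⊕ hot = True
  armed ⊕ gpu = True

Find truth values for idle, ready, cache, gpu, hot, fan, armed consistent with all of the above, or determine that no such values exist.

Adding constraints 2, 3, 4 mod 2: every variable appears an even number of times on the left, so the left side is 0.
But the right sides sum to 1 (mod 2). 0 ≠ 1 — the system is inconsistent.

Unsatisfiable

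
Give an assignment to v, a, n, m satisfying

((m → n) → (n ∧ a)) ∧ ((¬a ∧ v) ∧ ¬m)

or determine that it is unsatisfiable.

Case m = True: the conjunct ¬m is False.
Case m = False: the formula simplifies to (n ∧ a) ∧ (¬a ∧ v).
  a = True: the conjunct ¬a is False.
  a = False: the conjunct a is False.
Both cases fail — unsatisfiable.

Unsatisfiable — no assignment works.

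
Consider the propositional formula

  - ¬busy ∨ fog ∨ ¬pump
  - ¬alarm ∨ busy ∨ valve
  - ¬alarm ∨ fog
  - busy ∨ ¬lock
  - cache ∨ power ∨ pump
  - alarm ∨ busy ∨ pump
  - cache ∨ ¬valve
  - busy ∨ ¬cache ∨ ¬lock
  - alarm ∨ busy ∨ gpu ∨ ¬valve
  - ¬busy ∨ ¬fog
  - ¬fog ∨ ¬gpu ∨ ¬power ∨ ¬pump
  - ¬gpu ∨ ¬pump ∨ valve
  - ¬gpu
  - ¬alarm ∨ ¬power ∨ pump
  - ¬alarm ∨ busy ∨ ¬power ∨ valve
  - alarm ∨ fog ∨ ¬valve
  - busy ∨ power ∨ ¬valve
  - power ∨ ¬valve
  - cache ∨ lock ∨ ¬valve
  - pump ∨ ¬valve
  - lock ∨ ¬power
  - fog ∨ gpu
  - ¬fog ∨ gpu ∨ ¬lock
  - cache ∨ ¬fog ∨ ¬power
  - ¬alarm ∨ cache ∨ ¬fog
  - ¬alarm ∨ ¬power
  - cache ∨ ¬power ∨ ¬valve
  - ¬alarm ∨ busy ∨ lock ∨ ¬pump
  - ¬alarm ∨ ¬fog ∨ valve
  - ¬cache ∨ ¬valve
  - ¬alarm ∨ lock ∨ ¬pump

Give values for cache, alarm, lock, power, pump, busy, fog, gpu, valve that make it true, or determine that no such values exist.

Unit clause (¬gpu) forces gpu = False.
In (fog ∨ gpu) only fog is left, so fog = True.
In (¬fog ∨ gpu ∨ ¬lock) only ¬lock is left, so lock = False.
In (¬busy ∨ ¬fog) only ¬busy is left, so busy = False.
In (lock ∨ ¬power) only ¬power is left, so power = False.
In (busy ∨ power ∨ ¬valve) only ¬valve is left, so valve = False.
In (¬alarm ∨ ¬fog ∨ valve) only ¬alarm is left, so alarm = False.
In (alarm ∨ busy ∨ pump) only pump is left, so pump = True.
Set cache = True.
All clauses satisfied.

cache = True, alarm = False, lock = False, power = False, pump = True, busy = False, fog = True, gpu = False, valve = False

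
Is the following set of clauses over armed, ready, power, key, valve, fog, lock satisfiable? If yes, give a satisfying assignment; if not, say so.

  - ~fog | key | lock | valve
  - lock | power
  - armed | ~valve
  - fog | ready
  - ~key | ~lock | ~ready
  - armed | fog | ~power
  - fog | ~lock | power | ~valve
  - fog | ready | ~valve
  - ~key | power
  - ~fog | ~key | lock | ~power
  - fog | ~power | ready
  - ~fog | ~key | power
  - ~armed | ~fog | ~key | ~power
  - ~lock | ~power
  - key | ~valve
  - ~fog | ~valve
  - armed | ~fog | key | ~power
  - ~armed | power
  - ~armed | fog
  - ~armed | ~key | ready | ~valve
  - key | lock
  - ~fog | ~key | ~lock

Try armed = True:
  (~armed | power) forces power = True.
  (~lock | ~power) forces lock = False.
  (~armed | fog) forces fog = True.
  (~fog | ~key | lock | ~power) forces key = False.
  clause (key | lock) is falsified — backtrack.
So armed = False.
  then (armed | ~valve) forces valve = False.
Set ready = True.
Set power = False.
  then (lock | power) forces lock = True.
  then (~key | ~lock | ~ready) forces key = False.
Set fog = False.
All clauses satisfied.

armed = False, ready = True, power = False, key = False, valve = False, fog = False, lock = True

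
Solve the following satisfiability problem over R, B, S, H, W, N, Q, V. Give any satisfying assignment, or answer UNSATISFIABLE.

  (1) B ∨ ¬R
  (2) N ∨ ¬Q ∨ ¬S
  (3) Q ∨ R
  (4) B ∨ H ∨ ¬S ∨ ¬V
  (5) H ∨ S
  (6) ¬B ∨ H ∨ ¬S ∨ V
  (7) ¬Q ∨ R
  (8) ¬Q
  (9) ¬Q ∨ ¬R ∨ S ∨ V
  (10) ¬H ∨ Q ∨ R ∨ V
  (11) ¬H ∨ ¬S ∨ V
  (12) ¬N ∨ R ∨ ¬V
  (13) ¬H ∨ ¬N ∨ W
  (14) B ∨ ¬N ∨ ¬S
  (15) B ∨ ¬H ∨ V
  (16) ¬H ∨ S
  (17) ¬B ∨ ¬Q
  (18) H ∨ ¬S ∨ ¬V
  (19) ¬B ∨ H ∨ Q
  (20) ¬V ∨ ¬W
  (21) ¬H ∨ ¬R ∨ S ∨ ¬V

R = True, B = True, S = True, H = True, W = False, N = False, Q = False, V = True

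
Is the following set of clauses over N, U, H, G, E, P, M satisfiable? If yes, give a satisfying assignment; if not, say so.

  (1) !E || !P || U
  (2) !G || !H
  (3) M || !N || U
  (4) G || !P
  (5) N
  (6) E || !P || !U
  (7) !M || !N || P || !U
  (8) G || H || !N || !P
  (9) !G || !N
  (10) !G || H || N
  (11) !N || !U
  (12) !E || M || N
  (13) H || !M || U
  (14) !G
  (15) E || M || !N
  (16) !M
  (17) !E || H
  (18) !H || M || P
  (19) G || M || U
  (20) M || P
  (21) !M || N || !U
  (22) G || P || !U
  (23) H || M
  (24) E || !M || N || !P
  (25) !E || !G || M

Unsatisfiable — no assignment works.

Case M = True:
  Clause (!M) is falsified — contradiction.
Case M = False:
  (N) forces N = True.
  (M || !N || U) forces U = True.
  Clause (!N || !U) is falsified — contradiction.
Both cases fail, so the formula is unsatisfiable.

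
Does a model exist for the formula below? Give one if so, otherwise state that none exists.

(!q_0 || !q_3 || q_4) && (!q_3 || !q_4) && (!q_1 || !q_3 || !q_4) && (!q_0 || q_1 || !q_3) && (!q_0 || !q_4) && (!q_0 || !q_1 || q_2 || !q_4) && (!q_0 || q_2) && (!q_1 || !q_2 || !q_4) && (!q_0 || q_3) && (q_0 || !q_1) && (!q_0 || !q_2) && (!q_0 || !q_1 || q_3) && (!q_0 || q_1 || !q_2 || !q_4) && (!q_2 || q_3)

q_0 = False, q_1 = False, q_2 = False, q_3 = True, q_4 = False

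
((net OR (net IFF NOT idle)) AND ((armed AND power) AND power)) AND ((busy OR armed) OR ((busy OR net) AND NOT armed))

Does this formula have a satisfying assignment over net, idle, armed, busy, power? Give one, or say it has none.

net=T, idle=T, armed=T, busy=T, power=T

  (net OR (net IFF NOT idle)) AND ((armed AND power) AND power) = True
    net OR (net IFF NOT idle) = True
      net IFF NOT idle = False
        NOT idle = False
    (armed AND power) AND power = True
      armed AND power = True
  (busy OR armed) OR ((busy OR net) AND NOT armed) = True
    busy OR armed = True
    (busy OR net) AND NOT armed = False
      busy OR net = True
      NOT armed = False
Both conjuncts True, so the formula holds.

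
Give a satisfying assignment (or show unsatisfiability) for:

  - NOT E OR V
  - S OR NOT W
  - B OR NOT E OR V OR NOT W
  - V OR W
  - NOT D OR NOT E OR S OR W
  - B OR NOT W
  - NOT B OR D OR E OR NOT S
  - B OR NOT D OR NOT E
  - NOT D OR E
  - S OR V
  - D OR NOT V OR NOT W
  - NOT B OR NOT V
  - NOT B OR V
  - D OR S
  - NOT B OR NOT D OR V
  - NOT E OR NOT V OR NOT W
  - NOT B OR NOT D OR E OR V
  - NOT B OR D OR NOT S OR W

Set V = True.
  then (NOT B OR NOT V) forces B = False.
  then (B OR NOT W) forces W = False.
Try D = True:
  (B OR NOT D OR NOT E) forces E = False.
  clause (NOT D OR E) is falsified — backtrack.
So D = False.
  then (D OR S) forces S = True.
Set E = True.
All clauses satisfied.

V=T, D=F, B=F, W=F, S=T, E=T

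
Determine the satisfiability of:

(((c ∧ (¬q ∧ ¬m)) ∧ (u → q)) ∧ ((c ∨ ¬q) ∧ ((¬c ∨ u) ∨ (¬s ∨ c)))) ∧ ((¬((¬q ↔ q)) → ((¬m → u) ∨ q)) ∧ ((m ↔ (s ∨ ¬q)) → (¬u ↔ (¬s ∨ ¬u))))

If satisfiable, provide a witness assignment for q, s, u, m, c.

Unsatisfiable — no assignment works.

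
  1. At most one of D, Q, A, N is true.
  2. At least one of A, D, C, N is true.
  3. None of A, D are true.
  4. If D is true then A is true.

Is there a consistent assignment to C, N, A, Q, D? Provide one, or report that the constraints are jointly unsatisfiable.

C = False; N = True; A = False; Q = False; D = False

  (1) {D, Q, A, N}: 1 true — at most one ✓
  (2) {A, D, C, N}: 1 true — at least one ✓
  (3) {A, D}: 0 true — none ✓
  (4) D=F ⇒ A: vacuous ✓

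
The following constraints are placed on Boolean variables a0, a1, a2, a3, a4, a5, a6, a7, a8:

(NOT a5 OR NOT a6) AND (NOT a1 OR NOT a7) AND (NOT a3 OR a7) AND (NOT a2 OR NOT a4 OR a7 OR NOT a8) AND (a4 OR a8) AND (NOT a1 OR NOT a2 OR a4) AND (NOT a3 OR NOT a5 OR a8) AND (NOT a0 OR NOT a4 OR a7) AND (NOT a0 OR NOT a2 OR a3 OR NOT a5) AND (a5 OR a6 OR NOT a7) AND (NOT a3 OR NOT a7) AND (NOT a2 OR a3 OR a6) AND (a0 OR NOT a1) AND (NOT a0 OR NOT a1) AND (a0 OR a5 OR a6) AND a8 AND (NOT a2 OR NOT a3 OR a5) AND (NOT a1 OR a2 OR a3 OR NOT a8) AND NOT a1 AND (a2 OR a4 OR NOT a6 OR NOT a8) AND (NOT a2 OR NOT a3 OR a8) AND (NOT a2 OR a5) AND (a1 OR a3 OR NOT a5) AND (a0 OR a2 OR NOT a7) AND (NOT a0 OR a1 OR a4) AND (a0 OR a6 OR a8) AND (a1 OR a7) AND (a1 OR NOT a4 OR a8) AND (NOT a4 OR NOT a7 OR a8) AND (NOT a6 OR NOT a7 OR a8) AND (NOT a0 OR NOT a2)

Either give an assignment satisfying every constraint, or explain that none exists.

a0 = True; a1 = False; a2 = False; a3 = False; a4 = True; a5 = False; a6 = True; a7 = True; a8 = True

Unit clause (a8) forces a8 = True.
Unit clause (NOT a1) forces a1 = False.
In (a1 OR a7) only a7 is left, so a7 = True.
In (NOT a3 OR NOT a7) only NOT a3 is left, so a3 = False.
In (a1 OR a3 OR NOT a5) only NOT a5 is left, so a5 = False.
In (a5 OR a6 OR NOT a7) only a6 is left, so a6 = True.
In (NOT a2 OR a5) only NOT a2 is left, so a2 = False.
In (a0 OR a2 OR NOT a7) only a0 is left, so a0 = True.
In (NOT a0 OR a1 OR a4) only a4 is left, so a4 = True.
All clauses satisfied.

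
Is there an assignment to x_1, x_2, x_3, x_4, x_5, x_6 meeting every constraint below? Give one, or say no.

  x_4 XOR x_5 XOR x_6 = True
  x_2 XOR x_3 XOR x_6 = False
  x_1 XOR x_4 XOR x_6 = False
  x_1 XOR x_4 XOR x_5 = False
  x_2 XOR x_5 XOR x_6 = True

x_1: True; x_2: True; x_3: True; x_4: True; x_5: False; x_6: False

x_4 XOR x_5 XOR x_6 = T XOR F XOR F = True ✓
x_2 XOR x_3 XOR x_6 = T XOR T XOR F = False ✓
x_1 XOR x_4 XOR x_6 = T XOR T XOR F = False ✓
x_1 XOR x_4 XOR x_5 = T XOR T XOR F = False ✓
x_2 XOR x_5 XOR x_6 = T XOR F XOR F = True ✓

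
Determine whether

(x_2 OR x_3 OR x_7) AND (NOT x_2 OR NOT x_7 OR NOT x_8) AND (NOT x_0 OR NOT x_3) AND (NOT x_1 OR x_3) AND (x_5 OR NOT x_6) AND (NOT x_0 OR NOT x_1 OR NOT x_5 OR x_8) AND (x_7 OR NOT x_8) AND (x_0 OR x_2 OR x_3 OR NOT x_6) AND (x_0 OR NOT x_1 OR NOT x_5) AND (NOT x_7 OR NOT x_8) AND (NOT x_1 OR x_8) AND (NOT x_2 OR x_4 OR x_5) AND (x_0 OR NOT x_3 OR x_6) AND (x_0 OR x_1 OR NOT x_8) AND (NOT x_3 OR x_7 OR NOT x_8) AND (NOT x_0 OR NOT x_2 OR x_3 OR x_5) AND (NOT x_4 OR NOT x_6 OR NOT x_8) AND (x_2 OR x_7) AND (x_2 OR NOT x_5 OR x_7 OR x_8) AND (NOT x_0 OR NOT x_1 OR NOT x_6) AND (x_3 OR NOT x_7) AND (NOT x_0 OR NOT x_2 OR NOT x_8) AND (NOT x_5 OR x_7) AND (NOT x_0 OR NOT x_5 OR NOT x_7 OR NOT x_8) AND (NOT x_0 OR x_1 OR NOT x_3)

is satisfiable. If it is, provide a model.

x_0 = False; x_1 = False; x_2 = False; x_3 = True; x_4 = False; x_5 = True; x_6 = True; x_7 = True; x_8 = False

Set x_0 = False.
Try x_1 = True:
  (NOT x_1 OR x_3) forces x_3 = True.
  (x_0 OR NOT x_1 OR NOT x_5) forces x_5 = False.
  (x_5 OR NOT x_6) forces x_6 = False.
  clause (x_0 OR NOT x_3 OR x_6) is falsified — backtrack.
So x_1 = False.
  then (x_0 OR x_1 OR NOT x_8) forces x_8 = False.
Set x_2 = False.
  then (x_2 OR x_7) forces x_7 = True.
  then (x_3 OR NOT x_7) forces x_3 = True.
  then (x_0 OR NOT x_3 OR x_6) forces x_6 = True.
  then (x_5 OR NOT x_6) forces x_5 = True.
Set x_4 = False.
All clauses satisfied.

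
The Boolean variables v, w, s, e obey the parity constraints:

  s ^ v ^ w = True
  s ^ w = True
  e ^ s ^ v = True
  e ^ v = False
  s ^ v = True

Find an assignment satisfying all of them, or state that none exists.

v = False, w = False, s = True, e = False

s ^ v ^ w = T ^ F ^ F = True ✓
s ^ w = T ^ F = True ✓
e ^ s ^ v = F ^ T ^ F = True ✓
e ^ v = F ^ F = False ✓
s ^ v = T ^ F = True ✓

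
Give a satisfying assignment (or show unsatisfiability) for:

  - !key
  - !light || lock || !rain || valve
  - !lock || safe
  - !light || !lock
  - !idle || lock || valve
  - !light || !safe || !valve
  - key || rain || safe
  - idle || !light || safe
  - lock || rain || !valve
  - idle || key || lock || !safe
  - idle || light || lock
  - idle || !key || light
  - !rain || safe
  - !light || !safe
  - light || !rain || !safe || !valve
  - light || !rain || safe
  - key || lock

rain: True, key: False, valve: False, idle: True, lock: True, light: False, safe: True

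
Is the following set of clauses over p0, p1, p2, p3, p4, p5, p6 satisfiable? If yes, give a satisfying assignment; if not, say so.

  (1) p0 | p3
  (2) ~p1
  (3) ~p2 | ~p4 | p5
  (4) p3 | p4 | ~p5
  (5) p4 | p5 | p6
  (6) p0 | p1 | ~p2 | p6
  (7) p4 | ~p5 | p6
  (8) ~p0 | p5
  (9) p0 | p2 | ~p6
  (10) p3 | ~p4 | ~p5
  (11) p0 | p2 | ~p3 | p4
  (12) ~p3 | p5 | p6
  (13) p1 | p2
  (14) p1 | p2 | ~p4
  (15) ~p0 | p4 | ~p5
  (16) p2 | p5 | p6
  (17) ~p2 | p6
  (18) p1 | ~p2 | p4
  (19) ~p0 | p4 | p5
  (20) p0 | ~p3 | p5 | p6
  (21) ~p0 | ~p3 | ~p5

p0 = False, p1 = False, p2 = True, p3 = True, p4 = True, p5 = True, p6 = True

Unit clause (~p1) forces p1 = False.
In (p1 | p2) only p2 is left, so p2 = True.
In (~p2 | p6) only p6 is left, so p6 = True.
In (p1 | ~p2 | p4) only p4 is left, so p4 = True.
In (~p2 | ~p4 | p5) only p5 is left, so p5 = True.
In (p3 | ~p4 | ~p5) only p3 is left, so p3 = True.
In (~p0 | ~p3 | ~p5) only ~p0 is left, so p0 = False.
All clauses satisfied.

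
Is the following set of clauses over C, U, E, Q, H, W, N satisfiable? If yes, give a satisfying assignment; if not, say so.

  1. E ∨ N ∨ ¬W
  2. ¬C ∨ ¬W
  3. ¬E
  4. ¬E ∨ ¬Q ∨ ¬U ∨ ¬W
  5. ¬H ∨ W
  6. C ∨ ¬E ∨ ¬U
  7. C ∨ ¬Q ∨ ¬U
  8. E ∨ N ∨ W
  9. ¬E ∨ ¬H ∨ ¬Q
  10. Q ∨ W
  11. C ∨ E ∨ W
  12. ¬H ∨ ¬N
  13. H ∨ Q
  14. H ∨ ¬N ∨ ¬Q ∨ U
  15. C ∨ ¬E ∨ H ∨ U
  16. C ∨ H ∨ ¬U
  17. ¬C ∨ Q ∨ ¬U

C = True; U = True; E = False; Q = True; H = False; W = False; N = True

Unit clause (¬E) forces E = False.
Set C = True.
  then (¬C ∨ ¬W) forces W = False.
  then (¬H ∨ W) forces H = False.
  then (E ∨ N ∨ W) forces N = True.
  then (Q ∨ W) forces Q = True.
  then (H ∨ ¬N ∨ ¬Q ∨ U) forces U = True.
All clauses satisfied.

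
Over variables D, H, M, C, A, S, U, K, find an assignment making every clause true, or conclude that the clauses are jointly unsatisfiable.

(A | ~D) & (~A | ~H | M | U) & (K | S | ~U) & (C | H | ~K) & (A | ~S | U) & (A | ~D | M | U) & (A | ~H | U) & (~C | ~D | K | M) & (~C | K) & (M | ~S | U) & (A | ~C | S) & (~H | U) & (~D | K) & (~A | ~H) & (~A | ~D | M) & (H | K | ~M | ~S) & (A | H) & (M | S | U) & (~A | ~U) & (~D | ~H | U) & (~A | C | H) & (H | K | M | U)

Set D = False.
Set H = False.
  then (A | H) forces A = True.
  then (~A | ~U) forces U = False.
  then (~A | C | H) forces C = True.
  then (~C | K) forces K = True.
Set M = True.
Set S = True.
All clauses satisfied.

D=F, H=F, M=T, C=T, A=T, S=T, U=F, K=T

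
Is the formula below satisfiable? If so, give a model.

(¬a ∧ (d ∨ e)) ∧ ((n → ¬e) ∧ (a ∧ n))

UNSATISFIABLE

Case a = True: the conjunct ¬a is False.
Case a = False: the conjunct a is False.
Both cases fail — unsatisfiable.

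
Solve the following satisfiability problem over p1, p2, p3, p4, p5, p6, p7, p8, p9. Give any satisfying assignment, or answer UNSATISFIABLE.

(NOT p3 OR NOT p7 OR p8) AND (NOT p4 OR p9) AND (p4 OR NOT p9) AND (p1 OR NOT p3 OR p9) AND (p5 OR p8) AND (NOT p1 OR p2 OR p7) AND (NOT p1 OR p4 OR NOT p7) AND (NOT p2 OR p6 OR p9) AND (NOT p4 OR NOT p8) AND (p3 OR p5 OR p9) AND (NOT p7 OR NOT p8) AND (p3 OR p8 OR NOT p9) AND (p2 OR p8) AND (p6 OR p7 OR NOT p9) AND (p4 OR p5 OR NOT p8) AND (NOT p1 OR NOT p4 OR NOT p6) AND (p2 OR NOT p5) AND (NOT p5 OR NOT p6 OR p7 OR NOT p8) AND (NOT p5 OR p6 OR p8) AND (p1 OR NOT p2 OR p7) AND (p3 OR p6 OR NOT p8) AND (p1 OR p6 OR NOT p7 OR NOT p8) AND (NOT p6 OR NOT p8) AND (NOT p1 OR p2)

p1: False, p2: True, p3: False, p4: False, p5: True, p6: True, p7: True, p8: False, p9: False

Set p1 = False.
Set p2 = True.
  then (p1 OR NOT p2 OR p7) forces p7 = True.
  then (NOT p7 OR NOT p8) forces p8 = False.
  then (NOT p3 OR NOT p7 OR p8) forces p3 = False.
  then (p5 OR p8) forces p5 = True.
  then (p3 OR p8 OR NOT p9) forces p9 = False.
  then (NOT p5 OR p6 OR p8) forces p6 = True.
  then (NOT p4 OR p9) forces p4 = False.
All clauses satisfied.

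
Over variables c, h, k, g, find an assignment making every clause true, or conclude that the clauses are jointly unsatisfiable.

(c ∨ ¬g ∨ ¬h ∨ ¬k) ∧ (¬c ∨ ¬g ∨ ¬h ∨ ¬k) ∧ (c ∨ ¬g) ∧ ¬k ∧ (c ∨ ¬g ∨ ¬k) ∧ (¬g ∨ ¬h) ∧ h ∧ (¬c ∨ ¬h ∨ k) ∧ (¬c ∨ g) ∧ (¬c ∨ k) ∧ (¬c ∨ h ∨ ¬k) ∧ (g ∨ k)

Case h = True:
  (¬k) forces k = False.
  (¬g ∨ ¬h) forces g = False.
  Clause (g ∨ k) is falsified — contradiction.
Case h = False:
  Clause (h) is falsified — contradiction.
Both cases fail, so the formula is unsatisfiable.

UNSATISFIABLE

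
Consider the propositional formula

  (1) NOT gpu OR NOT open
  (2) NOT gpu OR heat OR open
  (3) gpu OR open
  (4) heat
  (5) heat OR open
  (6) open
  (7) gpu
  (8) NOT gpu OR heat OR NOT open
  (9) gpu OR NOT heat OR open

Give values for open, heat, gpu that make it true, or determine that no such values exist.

Case open = True:
  (NOT gpu OR NOT open) forces gpu = False.
  Clause (gpu) is falsified — contradiction.
Case open = False:
  Clause (open) is falsified — contradiction.
Both cases fail, so the formula is unsatisfiable.

UNSATISFIABLE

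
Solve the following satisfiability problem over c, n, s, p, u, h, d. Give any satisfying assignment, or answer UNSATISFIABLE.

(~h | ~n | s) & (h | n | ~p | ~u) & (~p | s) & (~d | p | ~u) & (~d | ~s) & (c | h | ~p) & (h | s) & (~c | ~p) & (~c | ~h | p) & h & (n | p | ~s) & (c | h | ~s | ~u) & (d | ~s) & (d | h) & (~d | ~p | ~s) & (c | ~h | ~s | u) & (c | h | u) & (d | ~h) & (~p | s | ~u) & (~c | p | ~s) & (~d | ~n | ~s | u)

Unit clause (h) forces h = True.
In (d | ~h) only d is left, so d = True.
In (~d | ~s) only ~s is left, so s = False.
In (~h | ~n | s) only ~n is left, so n = False.
In (~p | s) only ~p is left, so p = False.
In (~d | p | ~u) only ~u is left, so u = False.
In (~c | ~h | p) only ~c is left, so c = False.
All clauses satisfied.

c: False, n: False, s: False, p: False, u: False, h: True, d: True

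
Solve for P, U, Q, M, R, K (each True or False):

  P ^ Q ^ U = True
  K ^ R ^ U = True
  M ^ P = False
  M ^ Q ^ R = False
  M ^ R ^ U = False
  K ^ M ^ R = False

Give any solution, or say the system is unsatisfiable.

P = True, U = False, Q = False, M = True, R = True, K = False

P ^ Q ^ U = T ^ F ^ F = True ✓
K ^ R ^ U = F ^ T ^ F = True ✓
M ^ P = T ^ T = False ✓
M ^ Q ^ R = T ^ F ^ T = False ✓
M ^ R ^ U = T ^ T ^ F = False ✓
K ^ M ^ R = F ^ T ^ T = False ✓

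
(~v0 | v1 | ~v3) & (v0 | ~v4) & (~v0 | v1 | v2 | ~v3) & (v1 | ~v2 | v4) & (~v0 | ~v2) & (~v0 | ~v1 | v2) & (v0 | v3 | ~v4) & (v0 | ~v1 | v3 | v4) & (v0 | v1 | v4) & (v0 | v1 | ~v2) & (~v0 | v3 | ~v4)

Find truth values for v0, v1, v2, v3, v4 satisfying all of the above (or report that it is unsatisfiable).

v0 = False, v1 = True, v2 = True, v3 = True, v4 = False

Set v0 = False.
  then (v0 | ~v4) forces v4 = False.
  then (v0 | v1 | v4) forces v1 = True.
  then (v0 | ~v1 | v3 | v4) forces v3 = True.
Set v2 = True.
All clauses satisfied.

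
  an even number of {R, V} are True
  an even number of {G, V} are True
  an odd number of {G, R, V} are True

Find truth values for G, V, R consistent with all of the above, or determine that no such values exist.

G=T, V=T, R=T

{R, V}: 2 true → even ✓
{G, V}: 2 true → even ✓
{G, R, V}: 3 true → odd ✓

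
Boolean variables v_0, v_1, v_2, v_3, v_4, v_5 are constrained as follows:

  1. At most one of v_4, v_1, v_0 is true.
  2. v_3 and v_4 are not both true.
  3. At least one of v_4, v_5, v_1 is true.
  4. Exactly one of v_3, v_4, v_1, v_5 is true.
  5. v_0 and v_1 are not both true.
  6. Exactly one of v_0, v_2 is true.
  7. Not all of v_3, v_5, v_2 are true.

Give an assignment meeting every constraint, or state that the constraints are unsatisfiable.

v_0: True, v_1: False, v_2: False, v_3: False, v_4: False, v_5: True

  (1) {v_4, v_1, v_0}: 1 true — at most one ✓
  (2) v_3=F, v_4=F — not both ✓
  (3) {v_4, v_5, v_1}: 1 true — at least one ✓
  (4) {v_3, v_4, v_1, v_5}: 1 true — exactly one ✓
  (5) v_0=T, v_1=F — not both ✓
  (6) {v_0, v_2}: 1 true — exactly one ✓
  (7) {v_3, v_5, v_2}: 1/3 true — not all ✓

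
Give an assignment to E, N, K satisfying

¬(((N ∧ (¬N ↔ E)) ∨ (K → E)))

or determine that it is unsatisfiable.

E = False; N = False; K = True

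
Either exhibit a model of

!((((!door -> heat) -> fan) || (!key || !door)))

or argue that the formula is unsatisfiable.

key=T, heat=F, fan=F, door=T

  !((((!door -> heat) -> fan) || (!key || !door))) = True
    ((!door -> heat) -> fan) || (!key || !door) = False
      (!door -> heat) -> fan = False
        !door -> heat = True
          !door = False
      !key || !door = False
        !key = False
        !door = False
The formula evaluates to True.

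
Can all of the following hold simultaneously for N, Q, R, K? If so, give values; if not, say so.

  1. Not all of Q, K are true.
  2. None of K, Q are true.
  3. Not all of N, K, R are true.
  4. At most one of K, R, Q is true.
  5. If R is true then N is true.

N = False; Q = False; R = False; K = False

  (1) {Q, K}: 0/2 true — not all ✓
  (2) {K, Q}: 0 true — none ✓
  (3) {N, K, R}: 0/3 true — not all ✓
  (4) {K, R, Q}: 0 true — at most one ✓
  (5) R=F ⇒ N: vacuous ✓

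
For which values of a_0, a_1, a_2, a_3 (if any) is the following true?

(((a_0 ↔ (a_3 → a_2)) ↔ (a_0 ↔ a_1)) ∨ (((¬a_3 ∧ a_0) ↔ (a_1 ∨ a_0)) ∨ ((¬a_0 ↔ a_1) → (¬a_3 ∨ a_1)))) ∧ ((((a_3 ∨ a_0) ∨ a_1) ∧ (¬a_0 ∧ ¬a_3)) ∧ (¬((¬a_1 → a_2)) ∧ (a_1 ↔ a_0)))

UNSATISFIABLE

Case a_3 = True: the conjunct ¬a_3 is False.
Case a_3 = False: the formula simplifies to ((a_0 ∨ a_1) ∧ ¬a_0) ∧ (¬((¬a_1 → a_2)) ∧ (a_1 ↔ a_0)).
  a_0 = True: the conjunct ¬a_0 is False.
  a_0 = False: simplifies to a_1 ∧ (¬((¬a_1 → a_2)) ∧ ¬a_1).
    a_1 = True: the conjunct ¬((¬a_1 → a_2)) becomes ¬((False → a_2)) = False.
    a_1 = False: the conjunct a_1 is False.
Both cases fail — unsatisfiable.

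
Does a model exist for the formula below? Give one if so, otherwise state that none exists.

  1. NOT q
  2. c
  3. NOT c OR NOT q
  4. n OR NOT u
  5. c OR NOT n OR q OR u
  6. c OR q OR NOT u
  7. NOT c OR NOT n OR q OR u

u = True; q = False; c = True; n = True

Unit clause (NOT q) forces q = False.
Unit clause (c) forces c = True.
Set u = True.
  then (n OR NOT u) forces n = True.
Check each clause:
  (NOT q): NOT q holds.
  (c): c holds.
  (NOT c OR NOT q): NOT q holds.
  (n OR NOT u): n holds.
  (c OR NOT n OR q OR u): c holds.
  (c OR q OR NOT u): c holds.
  (NOT c OR NOT n OR q OR u): u holds.
All clauses satisfied.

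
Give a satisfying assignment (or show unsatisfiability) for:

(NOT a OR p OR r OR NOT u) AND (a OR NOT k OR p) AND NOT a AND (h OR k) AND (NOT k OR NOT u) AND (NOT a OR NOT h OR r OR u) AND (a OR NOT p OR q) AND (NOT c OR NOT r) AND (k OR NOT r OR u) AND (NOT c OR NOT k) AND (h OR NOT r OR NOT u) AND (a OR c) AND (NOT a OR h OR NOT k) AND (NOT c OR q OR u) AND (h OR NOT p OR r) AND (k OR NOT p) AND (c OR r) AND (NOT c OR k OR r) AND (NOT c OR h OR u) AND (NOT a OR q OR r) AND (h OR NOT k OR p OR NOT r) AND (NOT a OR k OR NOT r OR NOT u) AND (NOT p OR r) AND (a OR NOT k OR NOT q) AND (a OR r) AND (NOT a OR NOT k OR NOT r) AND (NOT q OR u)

Unsatisfiable — no assignment works.

Case a = True:
  Clause (NOT a) is falsified — contradiction.
Case a = False:
  (a OR c) forces c = True.
  (NOT c OR NOT r) forces r = False.
  Clause (a OR r) is falsified — contradiction.
Both cases fail, so the formula is unsatisfiable.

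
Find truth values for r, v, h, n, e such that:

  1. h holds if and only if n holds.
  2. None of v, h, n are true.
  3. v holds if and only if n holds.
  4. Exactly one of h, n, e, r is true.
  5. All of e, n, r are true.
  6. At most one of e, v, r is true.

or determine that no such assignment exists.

Unsatisfiable

Case n = True:
  Constraint (2) is violated (n=T) — contradiction.
Case n = False:
  Constraint (5) is violated (n=F) — contradiction.
Both cases fail — unsatisfiable.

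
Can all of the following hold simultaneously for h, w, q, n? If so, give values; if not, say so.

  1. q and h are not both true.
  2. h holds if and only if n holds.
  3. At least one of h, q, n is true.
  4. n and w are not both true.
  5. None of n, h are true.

h=F; w=F; q=T; n=F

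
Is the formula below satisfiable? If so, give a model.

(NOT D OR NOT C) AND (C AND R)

R = True, C = True, D = False

  NOT D OR NOT C = True
    NOT D = True
    NOT C = False
  C AND R = True
Both conjuncts True, so the formula holds.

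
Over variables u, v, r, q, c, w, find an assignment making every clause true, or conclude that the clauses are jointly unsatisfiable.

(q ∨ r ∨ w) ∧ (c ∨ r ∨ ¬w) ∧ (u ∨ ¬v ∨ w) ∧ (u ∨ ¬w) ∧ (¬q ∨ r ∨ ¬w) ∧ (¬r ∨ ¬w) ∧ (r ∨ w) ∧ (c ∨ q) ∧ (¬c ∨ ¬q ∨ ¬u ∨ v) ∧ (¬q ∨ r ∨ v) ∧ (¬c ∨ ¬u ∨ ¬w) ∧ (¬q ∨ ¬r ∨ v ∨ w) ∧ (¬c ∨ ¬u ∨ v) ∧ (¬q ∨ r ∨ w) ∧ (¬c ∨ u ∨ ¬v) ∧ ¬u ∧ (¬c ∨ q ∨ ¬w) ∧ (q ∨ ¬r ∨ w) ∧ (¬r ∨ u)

Unsatisfiable — no assignment works.

Case u = True:
  Clause (¬u) is falsified — contradiction.
Case u = False:
  (u ∨ ¬w) forces w = False.
  (u ∨ ¬v ∨ w) forces v = False.
  (r ∨ w) forces r = True.
  Clause (¬r ∨ u) is falsified — contradiction.
Both cases fail, so the formula is unsatisfiable.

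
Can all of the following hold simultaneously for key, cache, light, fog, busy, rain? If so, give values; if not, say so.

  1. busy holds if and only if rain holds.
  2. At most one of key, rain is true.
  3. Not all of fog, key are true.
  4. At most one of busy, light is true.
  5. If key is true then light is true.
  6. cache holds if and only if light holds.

key=F, cache=T, light=T, fog=T, busy=F, rain=F

  (1) busy=F, rain=F — same ✓
  (2) {key, rain}: 0 true — at most one ✓
  (3) {fog, key}: 1/2 true — not all ✓
  (4) {busy, light}: 1 true — at most one ✓
  (5) key=F ⇒ light: vacuous ✓
  (6) cache=T, light=T — same ✓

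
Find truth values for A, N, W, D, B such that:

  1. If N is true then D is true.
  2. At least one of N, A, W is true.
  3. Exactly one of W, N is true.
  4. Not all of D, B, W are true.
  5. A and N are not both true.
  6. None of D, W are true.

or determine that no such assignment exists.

Case N = True:
  (1) with N=T forces D = True.
  Constraint (6) is violated (D=T) — contradiction.
Case N = False:
  (3) with N=F forces W = True.
  Constraint (6) is violated (W=T) — contradiction.
Both cases fail — unsatisfiable.

The formula is unsatisfiable.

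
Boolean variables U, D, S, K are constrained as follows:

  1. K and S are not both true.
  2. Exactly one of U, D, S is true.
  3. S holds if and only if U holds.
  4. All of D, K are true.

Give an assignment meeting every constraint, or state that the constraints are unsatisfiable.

U: False; D: True; S: False; K: True

  (1) K=T, S=F — not both ✓
  (2) {U, D, S}: 1 true — exactly one ✓
  (3) S=F, U=F — same ✓
  (4) {D, K}: all 2 true ✓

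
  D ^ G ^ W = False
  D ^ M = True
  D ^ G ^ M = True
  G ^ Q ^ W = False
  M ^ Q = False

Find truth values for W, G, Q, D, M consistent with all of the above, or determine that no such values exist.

Adding constraints 1, 2, 4, 5 mod 2: every variable appears an even number of times on the left, so the left side is 0.
But the right sides sum to 1 (mod 2). 0 ≠ 1 — the system is inconsistent.

Unsatisfiable — no assignment works.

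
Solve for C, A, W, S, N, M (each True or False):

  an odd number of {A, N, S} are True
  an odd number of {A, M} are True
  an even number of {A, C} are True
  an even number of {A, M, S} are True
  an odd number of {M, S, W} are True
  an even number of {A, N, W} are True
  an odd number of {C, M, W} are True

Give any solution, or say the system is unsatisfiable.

C = True, A = True, W = False, S = True, N = True, M = False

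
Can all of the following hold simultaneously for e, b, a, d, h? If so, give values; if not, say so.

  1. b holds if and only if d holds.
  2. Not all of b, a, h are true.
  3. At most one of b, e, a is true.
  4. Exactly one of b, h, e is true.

e = False; b = False; a = False; d = False; h = True

  (1) b=F, d=F — same ✓
  (2) {b, a, h}: 1/3 true — not all ✓
  (3) {b, e, a}: 0 true — at most one ✓
  (4) {b, h, e}: 1 true — exactly one ✓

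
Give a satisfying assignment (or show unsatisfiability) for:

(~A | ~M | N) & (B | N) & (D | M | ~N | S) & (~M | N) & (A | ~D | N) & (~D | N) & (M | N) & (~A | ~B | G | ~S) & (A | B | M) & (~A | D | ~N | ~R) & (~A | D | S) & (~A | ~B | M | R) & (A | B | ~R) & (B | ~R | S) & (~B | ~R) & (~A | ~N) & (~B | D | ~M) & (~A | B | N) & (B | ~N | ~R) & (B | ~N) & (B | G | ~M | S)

N: True, B: True, M: True, S: True, A: False, D: True, R: False, G: True

Try N = False:
  (B | N) forces B = True.
  (~M | N) forces M = False.
  clause (M | N) is falsified — backtrack.
So N = True.
  then (~A | ~N) forces A = False.
  then (B | ~N) forces B = True.
  then (~B | ~R) forces R = False.
Set M = True.
  then (~B | D | ~M) forces D = True.
Set S = True.
Set G = True.
All clauses satisfied.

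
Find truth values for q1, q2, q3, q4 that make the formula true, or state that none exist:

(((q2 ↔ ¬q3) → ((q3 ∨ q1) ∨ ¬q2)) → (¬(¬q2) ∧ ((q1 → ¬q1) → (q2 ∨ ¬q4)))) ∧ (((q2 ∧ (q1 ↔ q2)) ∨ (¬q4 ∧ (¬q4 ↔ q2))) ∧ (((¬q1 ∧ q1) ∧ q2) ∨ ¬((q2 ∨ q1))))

Unsatisfiable

Case q2 = True: the formula simplifies to (q1 ∨ (¬q4 ∧ ¬q4)) ∧ (¬q1 ∧ q1).
  q1 = True: the conjunct ¬q1 is False.
  q1 = False: the conjunct q1 is False.
Case q2 = False: the conjunct ((q2 ↔ ¬q3) → ((q3 ∨ q1) ∨ ¬q2)) → (¬(¬q2) ∧ ((q1 → ¬q1) → (q2 ∨ ¬q4))) becomes (q3 → True) → (False ∧ ((q1 → ¬q1) → ¬q4)) = False.
Both cases fail — unsatisfiable.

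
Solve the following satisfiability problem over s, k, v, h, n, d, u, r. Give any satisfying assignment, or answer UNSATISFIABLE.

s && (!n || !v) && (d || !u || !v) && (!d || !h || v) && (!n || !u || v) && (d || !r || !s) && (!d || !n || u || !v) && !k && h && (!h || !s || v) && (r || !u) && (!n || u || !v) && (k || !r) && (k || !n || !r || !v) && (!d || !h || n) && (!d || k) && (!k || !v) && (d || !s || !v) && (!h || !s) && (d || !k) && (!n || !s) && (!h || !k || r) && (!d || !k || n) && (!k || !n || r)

Case h = True:
  (s) forces s = True.
  Clause (!h || !s) is falsified — contradiction.
Case h = False:
  Clause (h) is falsified — contradiction.
Both cases fail, so the formula is unsatisfiable.

The formula is unsatisfiable.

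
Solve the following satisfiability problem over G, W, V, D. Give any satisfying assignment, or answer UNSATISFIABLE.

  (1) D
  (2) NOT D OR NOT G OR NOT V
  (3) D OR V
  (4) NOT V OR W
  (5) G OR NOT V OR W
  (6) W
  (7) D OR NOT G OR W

G: False, W: True, V: False, D: True

Unit clause (D) forces D = True.
Unit clause (W) forces W = True.
Set G = False.
Set V = False.
Check each clause:
  (D): D holds.
  (NOT D OR NOT G OR NOT V): NOT G holds.
  (D OR V): D holds.
  (NOT V OR W): NOT V holds.
  (G OR NOT V OR W): NOT V holds.
  (W): W holds.
  (D OR NOT G OR W): D holds.
All clauses satisfied.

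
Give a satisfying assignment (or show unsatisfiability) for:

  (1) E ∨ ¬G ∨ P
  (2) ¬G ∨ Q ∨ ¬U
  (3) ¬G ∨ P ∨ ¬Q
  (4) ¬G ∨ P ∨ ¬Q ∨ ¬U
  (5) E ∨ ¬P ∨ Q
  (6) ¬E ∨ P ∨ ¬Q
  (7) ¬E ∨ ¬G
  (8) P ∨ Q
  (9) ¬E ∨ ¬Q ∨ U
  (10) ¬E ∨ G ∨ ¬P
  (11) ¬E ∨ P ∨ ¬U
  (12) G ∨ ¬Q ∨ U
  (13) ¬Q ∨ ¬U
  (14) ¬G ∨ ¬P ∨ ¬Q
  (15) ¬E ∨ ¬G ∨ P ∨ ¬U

Case Q = True:
  (¬Q ∨ ¬U) forces U = False.
  (¬E ∨ ¬Q ∨ U) forces E = False.
  (G ∨ ¬Q ∨ U) forces G = True.
  (E ∨ ¬G ∨ P) forces P = True.
  Clause (¬G ∨ ¬P ∨ ¬Q) is falsified — contradiction.
Case Q = False:
  (P ∨ Q) forces P = True.
  (E ∨ ¬P ∨ Q) forces E = True.
  (¬E ∨ ¬G) forces G = False.
  Clause (¬E ∨ G ∨ ¬P) is falsified — contradiction.
Both cases fail, so the formula is unsatisfiable.

The formula is unsatisfiable.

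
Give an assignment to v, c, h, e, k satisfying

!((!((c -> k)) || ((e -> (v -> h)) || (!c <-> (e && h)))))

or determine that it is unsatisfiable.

v=T, c=F, h=F, e=T, k=T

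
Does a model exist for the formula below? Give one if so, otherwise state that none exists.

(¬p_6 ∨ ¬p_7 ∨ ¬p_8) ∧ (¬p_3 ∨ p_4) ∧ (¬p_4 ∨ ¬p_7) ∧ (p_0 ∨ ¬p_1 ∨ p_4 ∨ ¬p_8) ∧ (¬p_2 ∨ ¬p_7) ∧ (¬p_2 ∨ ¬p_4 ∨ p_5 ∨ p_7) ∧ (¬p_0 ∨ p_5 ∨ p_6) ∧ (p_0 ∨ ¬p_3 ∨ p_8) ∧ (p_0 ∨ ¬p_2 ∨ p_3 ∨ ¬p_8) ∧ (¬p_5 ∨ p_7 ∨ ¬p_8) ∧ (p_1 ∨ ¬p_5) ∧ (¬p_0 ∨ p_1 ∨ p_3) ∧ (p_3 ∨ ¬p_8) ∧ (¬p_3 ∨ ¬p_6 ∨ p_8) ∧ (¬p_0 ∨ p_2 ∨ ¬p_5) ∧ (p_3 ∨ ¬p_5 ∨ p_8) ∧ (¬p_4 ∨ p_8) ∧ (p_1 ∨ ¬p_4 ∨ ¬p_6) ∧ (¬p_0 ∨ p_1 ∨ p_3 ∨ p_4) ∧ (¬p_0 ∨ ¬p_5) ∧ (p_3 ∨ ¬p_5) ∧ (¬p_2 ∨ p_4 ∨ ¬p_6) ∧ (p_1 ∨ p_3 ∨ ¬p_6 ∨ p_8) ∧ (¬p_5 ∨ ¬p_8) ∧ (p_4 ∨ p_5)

Set p_0 = False.
Set p_1 = False.
  then (p_1 ∨ ¬p_5) forces p_5 = False.
  then (p_4 ∨ p_5) forces p_4 = True.
  then (¬p_4 ∨ ¬p_7) forces p_7 = False.
  then (¬p_2 ∨ ¬p_4 ∨ p_5 ∨ p_7) forces p_2 = False.
  then (¬p_4 ∨ p_8) forces p_8 = True.
  then (p_1 ∨ ¬p_4 ∨ ¬p_6) forces p_6 = False.
  then (p_3 ∨ ¬p_8) forces p_3 = True.
All clauses satisfied.

p_0 = False, p_1 = False, p_2 = False, p_3 = True, p_4 = True, p_5 = False, p_6 = False, p_7 = False, p_8 = True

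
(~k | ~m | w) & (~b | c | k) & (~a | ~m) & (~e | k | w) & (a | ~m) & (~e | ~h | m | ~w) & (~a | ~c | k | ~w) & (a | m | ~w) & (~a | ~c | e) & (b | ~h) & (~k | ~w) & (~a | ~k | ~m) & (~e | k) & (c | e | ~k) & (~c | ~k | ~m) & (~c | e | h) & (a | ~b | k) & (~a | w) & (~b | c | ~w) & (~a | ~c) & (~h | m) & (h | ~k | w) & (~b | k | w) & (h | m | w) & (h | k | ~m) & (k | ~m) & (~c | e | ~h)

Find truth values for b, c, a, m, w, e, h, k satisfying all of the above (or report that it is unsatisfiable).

b = False, c = False, a = True, m = False, w = True, e = False, h = False, k = False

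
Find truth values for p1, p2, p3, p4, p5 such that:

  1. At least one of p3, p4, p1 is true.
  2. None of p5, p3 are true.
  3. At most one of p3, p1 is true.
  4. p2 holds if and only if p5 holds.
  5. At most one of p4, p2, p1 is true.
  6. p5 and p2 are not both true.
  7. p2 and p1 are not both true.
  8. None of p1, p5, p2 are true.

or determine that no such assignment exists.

p1=F, p2=F, p3=F, p4=T, p5=F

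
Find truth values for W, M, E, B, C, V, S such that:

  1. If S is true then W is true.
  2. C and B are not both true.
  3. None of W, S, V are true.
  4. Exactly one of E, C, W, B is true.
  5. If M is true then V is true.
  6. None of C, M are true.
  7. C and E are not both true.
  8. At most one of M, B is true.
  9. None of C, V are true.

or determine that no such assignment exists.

W = False, M = False, E = True, B = False, C = False, V = False, S = False

  (1) S=F ⇒ W: vacuous ✓
  (2) C=F, B=F — not both ✓
  (3) {W, S, V}: 0 true — none ✓
  (4) {E, C, W, B}: 1 true — exactly one ✓
  (5) M=F ⇒ V: vacuous ✓
  (6) {C, M}: 0 true — none ✓
  (7) C=F, E=T — not both ✓
  (8) {M, B}: 0 true — at most one ✓
  (9) {C, V}: 0 true — none ✓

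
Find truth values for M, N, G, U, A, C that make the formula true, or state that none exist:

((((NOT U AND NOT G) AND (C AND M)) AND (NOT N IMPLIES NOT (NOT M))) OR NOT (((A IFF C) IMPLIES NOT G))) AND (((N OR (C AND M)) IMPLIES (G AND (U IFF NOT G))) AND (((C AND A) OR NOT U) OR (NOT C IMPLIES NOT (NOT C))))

M=F; N=F; G=T; U=F; A=F; C=F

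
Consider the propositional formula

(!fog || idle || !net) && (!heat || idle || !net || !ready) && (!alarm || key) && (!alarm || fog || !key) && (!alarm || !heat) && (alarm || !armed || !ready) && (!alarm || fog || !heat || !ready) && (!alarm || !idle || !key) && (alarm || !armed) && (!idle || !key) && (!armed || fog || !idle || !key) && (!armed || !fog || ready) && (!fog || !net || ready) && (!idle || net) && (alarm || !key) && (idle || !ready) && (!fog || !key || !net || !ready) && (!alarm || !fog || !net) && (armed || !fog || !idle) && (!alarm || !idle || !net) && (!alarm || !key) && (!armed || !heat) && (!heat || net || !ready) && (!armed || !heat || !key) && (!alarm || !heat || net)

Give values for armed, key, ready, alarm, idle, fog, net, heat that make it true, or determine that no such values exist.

armed=F; key=F; ready=T; alarm=F; idle=T; fog=F; net=T; heat=F

Set armed = False.
Try key = True:
  (!idle || !key) forces idle = False.
  (alarm || !key) forces alarm = True.
  clause (!alarm || !key) is falsified — backtrack.
So key = False.
  then (!alarm || key) forces alarm = False.
Set ready = True.
  then (idle || !ready) forces idle = True.
  then (armed || !fog || !idle) forces fog = False.
  then (!idle || net) forces net = True.
Set heat = False.
All clauses satisfied.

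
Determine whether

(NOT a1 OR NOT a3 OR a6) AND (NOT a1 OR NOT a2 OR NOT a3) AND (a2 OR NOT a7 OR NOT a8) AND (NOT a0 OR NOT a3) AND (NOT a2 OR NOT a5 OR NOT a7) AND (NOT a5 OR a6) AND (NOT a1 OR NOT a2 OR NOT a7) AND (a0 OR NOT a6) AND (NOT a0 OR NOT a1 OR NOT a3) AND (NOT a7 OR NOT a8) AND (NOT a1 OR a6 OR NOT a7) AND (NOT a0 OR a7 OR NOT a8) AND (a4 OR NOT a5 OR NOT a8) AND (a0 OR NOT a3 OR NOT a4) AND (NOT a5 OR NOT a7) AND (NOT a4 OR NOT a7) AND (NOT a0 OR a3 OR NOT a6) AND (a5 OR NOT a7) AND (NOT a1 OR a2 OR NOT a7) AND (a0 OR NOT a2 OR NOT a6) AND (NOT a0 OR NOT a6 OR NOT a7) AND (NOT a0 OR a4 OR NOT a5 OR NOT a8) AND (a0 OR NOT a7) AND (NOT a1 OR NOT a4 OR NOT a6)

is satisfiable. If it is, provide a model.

a0: False, a1: False, a2: True, a3: False, a4: False, a5: False, a6: False, a7: False, a8: False

Set a0 = False.
  then (a0 OR NOT a6) forces a6 = False.
  then (a0 OR NOT a7) forces a7 = False.
  then (NOT a5 OR a6) forces a5 = False.
Set a1 = False.
Set a2 = True.
Set a3 = False.
Set a4 = False.
Set a8 = False.
All clauses satisfied.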